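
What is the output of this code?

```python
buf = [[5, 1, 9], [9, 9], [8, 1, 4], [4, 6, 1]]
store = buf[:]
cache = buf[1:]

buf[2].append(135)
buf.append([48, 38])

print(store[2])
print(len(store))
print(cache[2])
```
[8, 1, 4, 135]
4
[4, 6, 1]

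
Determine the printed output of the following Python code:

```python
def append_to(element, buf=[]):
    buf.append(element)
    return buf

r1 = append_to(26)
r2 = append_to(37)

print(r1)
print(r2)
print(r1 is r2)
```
[26, 37]
[26, 37]
True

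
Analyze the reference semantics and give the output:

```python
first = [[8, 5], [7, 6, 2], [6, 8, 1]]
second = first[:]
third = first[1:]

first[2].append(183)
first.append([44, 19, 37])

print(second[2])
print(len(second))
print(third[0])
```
[6, 8, 1, 183]
3
[7, 6, 2]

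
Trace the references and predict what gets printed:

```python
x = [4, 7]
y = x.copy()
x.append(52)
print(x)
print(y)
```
[4, 7, 52]
[4, 7]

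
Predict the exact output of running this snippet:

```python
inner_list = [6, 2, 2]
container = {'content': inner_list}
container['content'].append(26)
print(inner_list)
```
[6, 2, 2, 26]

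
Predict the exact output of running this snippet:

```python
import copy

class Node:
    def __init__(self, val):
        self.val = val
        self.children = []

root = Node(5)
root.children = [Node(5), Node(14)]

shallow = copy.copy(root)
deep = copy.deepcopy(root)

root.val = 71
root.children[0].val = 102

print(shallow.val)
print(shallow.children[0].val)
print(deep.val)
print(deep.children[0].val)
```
5
102
5
5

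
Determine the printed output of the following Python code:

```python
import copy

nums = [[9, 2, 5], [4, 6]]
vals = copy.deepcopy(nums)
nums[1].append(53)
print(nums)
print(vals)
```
[[9, 2, 5], [4, 6, 53]]
[[9, 2, 5], [4, 6]]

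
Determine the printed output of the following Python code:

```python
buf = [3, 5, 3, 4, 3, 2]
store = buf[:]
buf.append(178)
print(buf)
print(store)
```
[3, 5, 3, 4, 3, 2, 178]
[3, 5, 3, 4, 3, 2]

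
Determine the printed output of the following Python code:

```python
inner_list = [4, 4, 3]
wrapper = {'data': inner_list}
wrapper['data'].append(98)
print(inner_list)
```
[4, 4, 3, 98]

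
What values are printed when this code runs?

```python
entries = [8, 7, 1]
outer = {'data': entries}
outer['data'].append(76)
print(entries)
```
[8, 7, 1, 76]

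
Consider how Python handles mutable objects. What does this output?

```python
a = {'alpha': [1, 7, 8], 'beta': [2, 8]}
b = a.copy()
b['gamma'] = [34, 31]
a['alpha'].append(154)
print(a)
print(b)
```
{'alpha': [1, 7, 8, 154], 'beta': [2, 8]}
{'alpha': [1, 7, 8, 154], 'beta': [2, 8], 'gamma': [34, 31]}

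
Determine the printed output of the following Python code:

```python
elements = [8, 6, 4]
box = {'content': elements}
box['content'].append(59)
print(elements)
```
[8, 6, 4, 59]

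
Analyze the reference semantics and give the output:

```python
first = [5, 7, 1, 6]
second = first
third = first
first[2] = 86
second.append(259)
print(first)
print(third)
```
[5, 7, 86, 6, 259]
[5, 7, 86, 6, 259]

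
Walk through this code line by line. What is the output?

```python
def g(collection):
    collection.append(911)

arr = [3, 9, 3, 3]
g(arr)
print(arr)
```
[3, 9, 3, 3, 911]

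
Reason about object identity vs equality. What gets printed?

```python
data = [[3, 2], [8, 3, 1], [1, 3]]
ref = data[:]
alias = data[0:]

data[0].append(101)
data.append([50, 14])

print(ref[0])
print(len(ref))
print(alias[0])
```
[3, 2, 101]
3
[3, 2, 101]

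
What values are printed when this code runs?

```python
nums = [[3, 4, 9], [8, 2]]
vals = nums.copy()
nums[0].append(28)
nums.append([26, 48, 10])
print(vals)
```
[[3, 4, 9, 28], [8, 2]]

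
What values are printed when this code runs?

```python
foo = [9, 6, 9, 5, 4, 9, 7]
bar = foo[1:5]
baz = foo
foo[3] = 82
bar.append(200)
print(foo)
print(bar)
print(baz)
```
[9, 6, 9, 82, 4, 9, 7]
[6, 9, 5, 4, 200]
[9, 6, 9, 82, 4, 9, 7]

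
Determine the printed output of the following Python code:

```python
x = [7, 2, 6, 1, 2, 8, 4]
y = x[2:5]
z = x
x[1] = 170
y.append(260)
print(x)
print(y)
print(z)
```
[7, 170, 6, 1, 2, 8, 4]
[6, 1, 2, 260]
[7, 170, 6, 1, 2, 8, 4]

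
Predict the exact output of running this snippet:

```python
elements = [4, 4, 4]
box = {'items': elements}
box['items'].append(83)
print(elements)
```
[4, 4, 4, 83]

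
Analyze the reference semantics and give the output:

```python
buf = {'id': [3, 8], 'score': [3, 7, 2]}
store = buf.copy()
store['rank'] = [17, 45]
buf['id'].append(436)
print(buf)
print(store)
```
{'id': [3, 8, 436], 'score': [3, 7, 2]}
{'id': [3, 8, 436], 'score': [3, 7, 2], 'rank': [17, 45]}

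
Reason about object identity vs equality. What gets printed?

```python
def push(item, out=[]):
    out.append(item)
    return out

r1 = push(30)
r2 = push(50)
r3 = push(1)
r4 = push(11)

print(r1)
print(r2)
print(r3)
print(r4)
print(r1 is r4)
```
[30, 50, 1, 11]
[30, 50, 1, 11]
[30, 50, 1, 11]
[30, 50, 1, 11]
True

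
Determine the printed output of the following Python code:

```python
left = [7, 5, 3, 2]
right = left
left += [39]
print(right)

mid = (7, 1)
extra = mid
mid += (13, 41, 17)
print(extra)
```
[7, 5, 3, 2, 39]
(7, 1)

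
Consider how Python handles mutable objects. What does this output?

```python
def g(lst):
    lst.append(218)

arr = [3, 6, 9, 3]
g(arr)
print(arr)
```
[3, 6, 9, 3, 218]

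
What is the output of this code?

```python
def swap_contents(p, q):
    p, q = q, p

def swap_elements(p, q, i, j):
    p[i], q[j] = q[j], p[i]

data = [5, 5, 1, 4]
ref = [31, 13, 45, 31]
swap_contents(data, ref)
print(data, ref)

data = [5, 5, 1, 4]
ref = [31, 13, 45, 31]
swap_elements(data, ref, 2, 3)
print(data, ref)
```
[5, 5, 1, 4] [31, 13, 45, 31]
[5, 5, 31, 4] [31, 13, 45, 1]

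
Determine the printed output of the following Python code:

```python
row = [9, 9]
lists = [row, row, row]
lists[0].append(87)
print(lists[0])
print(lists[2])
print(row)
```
[9, 9, 87]
[9, 9, 87]
[9, 9, 87]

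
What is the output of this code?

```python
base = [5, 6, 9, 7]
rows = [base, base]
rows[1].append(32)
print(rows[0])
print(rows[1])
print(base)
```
[5, 6, 9, 7, 32]
[5, 6, 9, 7, 32]
[5, 6, 9, 7, 32]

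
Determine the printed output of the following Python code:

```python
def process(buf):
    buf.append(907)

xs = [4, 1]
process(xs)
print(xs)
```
[4, 1, 907]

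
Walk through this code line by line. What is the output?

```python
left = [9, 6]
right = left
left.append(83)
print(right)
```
[9, 6, 83]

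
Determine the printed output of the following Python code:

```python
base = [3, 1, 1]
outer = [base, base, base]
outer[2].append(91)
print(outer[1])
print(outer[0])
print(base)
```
[3, 1, 1, 91]
[3, 1, 1, 91]
[3, 1, 1, 91]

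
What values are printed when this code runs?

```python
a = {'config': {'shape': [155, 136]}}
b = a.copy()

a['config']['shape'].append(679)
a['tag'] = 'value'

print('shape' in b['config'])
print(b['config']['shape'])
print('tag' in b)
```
True
[155, 136, 679]
False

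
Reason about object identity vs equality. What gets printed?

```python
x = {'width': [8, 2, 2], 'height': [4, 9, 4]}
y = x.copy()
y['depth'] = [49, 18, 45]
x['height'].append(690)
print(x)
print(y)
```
{'width': [8, 2, 2], 'height': [4, 9, 4, 690]}
{'width': [8, 2, 2], 'height': [4, 9, 4, 690], 'depth': [49, 18, 45]}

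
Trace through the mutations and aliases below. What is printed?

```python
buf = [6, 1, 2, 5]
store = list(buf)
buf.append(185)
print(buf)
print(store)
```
[6, 1, 2, 5, 185]
[6, 1, 2, 5]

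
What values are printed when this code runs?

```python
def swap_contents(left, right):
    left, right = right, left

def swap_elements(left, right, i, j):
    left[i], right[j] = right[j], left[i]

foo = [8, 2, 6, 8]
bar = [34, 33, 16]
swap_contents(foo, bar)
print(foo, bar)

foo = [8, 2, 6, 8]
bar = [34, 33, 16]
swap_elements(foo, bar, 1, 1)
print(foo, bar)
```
[8, 2, 6, 8] [34, 33, 16]
[8, 33, 6, 8] [34, 2, 16]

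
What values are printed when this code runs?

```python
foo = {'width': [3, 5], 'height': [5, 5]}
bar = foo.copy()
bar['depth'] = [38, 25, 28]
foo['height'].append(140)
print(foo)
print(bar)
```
{'width': [3, 5], 'height': [5, 5, 140]}
{'width': [3, 5], 'height': [5, 5, 140], 'depth': [38, 25, 28]}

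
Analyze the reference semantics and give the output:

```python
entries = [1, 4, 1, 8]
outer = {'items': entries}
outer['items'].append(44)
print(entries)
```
[1, 4, 1, 8, 44]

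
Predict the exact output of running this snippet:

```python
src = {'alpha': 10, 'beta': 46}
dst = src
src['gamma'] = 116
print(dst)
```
{'alpha': 10, 'beta': 46, 'gamma': 116}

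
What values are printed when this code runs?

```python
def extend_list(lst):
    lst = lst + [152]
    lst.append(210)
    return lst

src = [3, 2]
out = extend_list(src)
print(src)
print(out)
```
[3, 2]
[3, 2, 152, 210]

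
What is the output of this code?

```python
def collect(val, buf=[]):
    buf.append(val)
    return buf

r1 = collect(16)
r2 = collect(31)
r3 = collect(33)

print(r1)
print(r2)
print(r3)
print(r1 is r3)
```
[16, 31, 33]
[16, 31, 33]
[16, 31, 33]
True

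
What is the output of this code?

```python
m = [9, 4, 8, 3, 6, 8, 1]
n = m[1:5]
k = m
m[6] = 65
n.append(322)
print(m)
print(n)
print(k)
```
[9, 4, 8, 3, 6, 8, 65]
[4, 8, 3, 6, 322]
[9, 4, 8, 3, 6, 8, 65]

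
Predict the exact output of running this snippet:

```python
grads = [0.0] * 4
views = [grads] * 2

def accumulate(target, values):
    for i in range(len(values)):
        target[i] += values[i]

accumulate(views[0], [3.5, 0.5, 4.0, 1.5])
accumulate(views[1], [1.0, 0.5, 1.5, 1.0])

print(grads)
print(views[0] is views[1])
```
[4.5, 1.0, 5.5, 2.5]
True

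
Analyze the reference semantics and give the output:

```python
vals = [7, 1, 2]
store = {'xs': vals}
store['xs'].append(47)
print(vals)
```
[7, 1, 2, 47]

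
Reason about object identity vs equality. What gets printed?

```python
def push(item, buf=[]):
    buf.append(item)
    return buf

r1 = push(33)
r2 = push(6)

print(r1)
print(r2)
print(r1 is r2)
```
[33, 6]
[33, 6]
True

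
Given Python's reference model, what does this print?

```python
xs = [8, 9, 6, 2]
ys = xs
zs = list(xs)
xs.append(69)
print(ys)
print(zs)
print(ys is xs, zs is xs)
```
[8, 9, 6, 2, 69]
[8, 9, 6, 2]
True False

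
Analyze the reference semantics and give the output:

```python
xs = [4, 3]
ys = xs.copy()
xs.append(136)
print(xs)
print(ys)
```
[4, 3, 136]
[4, 3]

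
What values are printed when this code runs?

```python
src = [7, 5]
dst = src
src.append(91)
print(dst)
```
[7, 5, 91]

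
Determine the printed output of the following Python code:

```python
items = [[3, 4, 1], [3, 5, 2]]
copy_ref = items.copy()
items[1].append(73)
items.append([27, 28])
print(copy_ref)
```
[[3, 4, 1], [3, 5, 2, 73]]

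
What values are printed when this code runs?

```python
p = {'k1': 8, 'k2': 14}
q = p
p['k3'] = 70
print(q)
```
{'k1': 8, 'k2': 14, 'k3': 70}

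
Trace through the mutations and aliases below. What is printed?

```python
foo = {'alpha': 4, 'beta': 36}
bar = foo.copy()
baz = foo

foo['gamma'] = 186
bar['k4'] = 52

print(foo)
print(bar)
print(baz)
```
{'alpha': 4, 'beta': 36, 'gamma': 186}
{'alpha': 4, 'beta': 36, 'k4': 52}
{'alpha': 4, 'beta': 36, 'gamma': 186}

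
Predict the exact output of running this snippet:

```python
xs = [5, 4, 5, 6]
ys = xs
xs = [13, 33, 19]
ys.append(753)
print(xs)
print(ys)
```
[13, 33, 19]
[5, 4, 5, 6, 753]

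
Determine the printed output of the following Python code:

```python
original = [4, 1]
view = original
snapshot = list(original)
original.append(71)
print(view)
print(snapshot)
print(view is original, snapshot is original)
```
[4, 1, 71]
[4, 1]
True False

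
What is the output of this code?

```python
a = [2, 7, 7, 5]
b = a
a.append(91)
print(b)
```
[2, 7, 7, 5, 91]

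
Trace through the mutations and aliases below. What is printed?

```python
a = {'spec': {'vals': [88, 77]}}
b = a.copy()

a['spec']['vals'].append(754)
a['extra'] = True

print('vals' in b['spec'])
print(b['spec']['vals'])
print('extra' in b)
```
True
[88, 77, 754]
False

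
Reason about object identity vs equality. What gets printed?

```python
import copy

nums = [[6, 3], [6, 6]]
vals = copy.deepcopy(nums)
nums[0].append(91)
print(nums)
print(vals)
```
[[6, 3, 91], [6, 6]]
[[6, 3], [6, 6]]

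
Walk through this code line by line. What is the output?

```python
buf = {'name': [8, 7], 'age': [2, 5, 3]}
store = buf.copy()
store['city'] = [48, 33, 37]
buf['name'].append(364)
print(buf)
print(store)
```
{'name': [8, 7, 364], 'age': [2, 5, 3]}
{'name': [8, 7, 364], 'age': [2, 5, 3], 'city': [48, 33, 37]}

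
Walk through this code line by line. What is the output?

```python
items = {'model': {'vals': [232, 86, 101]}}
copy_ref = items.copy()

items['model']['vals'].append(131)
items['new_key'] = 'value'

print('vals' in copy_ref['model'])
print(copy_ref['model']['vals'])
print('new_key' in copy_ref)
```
True
[232, 86, 101, 131]
False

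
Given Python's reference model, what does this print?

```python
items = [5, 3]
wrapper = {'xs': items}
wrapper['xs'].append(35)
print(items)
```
[5, 3, 35]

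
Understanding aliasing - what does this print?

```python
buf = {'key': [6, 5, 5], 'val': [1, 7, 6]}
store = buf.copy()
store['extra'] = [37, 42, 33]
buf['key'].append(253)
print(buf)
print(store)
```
{'key': [6, 5, 5, 253], 'val': [1, 7, 6]}
{'key': [6, 5, 5, 253], 'val': [1, 7, 6], 'extra': [37, 42, 33]}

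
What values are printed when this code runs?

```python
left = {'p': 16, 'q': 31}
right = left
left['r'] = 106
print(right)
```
{'p': 16, 'q': 31, 'r': 106}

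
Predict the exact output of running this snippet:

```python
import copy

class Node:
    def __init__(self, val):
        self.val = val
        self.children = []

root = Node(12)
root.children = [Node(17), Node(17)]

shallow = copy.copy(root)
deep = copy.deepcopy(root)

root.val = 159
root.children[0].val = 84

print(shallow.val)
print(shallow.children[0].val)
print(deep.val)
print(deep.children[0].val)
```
12
84
12
17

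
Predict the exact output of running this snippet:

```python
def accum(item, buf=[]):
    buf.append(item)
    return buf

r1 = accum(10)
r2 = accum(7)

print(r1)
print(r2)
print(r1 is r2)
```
[10, 7]
[10, 7]
True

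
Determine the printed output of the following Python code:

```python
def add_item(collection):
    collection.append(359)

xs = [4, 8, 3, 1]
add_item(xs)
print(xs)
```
[4, 8, 3, 1, 359]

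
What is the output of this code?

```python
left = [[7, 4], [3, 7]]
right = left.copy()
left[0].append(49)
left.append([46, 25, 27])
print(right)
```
[[7, 4, 49], [3, 7]]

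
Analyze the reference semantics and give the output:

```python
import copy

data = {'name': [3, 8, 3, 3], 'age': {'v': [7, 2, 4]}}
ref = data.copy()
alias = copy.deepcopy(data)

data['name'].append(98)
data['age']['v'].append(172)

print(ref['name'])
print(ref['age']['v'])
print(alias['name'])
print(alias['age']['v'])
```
[3, 8, 3, 3, 98]
[7, 2, 4, 172]
[3, 8, 3, 3]
[7, 2, 4]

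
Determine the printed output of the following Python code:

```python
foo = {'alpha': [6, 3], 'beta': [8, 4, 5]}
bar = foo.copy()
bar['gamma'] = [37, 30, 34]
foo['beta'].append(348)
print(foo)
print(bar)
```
{'alpha': [6, 3], 'beta': [8, 4, 5, 348]}
{'alpha': [6, 3], 'beta': [8, 4, 5, 348], 'gamma': [37, 30, 34]}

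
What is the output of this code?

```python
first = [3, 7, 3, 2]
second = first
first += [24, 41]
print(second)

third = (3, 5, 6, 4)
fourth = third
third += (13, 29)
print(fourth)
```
[3, 7, 3, 2, 24, 41]
(3, 5, 6, 4)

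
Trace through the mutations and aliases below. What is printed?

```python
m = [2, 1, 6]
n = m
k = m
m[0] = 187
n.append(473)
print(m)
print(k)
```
[187, 1, 6, 473]
[187, 1, 6, 473]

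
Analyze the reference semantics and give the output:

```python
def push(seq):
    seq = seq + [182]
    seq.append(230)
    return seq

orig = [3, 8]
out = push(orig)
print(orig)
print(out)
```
[3, 8]
[3, 8, 182, 230]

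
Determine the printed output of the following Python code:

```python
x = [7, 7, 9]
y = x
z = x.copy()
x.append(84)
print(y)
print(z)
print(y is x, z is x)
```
[7, 7, 9, 84]
[7, 7, 9]
True False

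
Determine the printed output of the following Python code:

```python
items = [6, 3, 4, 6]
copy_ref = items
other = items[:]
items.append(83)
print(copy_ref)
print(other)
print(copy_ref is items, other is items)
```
[6, 3, 4, 6, 83]
[6, 3, 4, 6]
True False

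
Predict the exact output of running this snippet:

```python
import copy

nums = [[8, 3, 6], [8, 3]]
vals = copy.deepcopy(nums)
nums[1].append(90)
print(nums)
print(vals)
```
[[8, 3, 6], [8, 3, 90]]
[[8, 3, 6], [8, 3]]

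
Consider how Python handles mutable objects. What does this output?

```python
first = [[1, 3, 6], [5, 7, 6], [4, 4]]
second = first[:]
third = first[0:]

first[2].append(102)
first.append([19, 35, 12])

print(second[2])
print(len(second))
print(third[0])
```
[4, 4, 102]
3
[1, 3, 6]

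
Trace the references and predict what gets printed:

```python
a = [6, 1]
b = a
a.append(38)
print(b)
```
[6, 1, 38]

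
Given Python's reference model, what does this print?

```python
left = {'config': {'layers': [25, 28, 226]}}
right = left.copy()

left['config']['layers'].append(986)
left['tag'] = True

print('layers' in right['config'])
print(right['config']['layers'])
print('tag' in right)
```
True
[25, 28, 226, 986]
False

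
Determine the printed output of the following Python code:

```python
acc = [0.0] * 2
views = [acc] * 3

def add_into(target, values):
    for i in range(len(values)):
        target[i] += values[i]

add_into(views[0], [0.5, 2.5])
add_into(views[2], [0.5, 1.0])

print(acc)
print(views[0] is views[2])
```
[1.0, 3.5]
True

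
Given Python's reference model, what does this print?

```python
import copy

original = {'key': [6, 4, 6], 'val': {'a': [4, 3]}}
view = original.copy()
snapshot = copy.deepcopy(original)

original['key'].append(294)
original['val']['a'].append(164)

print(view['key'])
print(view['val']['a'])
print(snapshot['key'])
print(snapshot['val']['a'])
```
[6, 4, 6, 294]
[4, 3, 164]
[6, 4, 6]
[4, 3]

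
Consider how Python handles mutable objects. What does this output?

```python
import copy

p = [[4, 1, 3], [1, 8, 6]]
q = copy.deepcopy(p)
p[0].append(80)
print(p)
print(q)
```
[[4, 1, 3, 80], [1, 8, 6]]
[[4, 1, 3], [1, 8, 6]]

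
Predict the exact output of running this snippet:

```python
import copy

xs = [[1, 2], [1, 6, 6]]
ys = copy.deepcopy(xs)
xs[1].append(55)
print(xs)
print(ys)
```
[[1, 2], [1, 6, 6, 55]]
[[1, 2], [1, 6, 6]]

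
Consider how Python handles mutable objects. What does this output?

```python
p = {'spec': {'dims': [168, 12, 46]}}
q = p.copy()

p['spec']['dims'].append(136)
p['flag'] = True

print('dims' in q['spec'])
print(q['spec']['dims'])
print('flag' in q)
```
True
[168, 12, 46, 136]
False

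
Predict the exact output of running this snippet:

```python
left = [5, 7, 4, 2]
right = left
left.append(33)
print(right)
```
[5, 7, 4, 2, 33]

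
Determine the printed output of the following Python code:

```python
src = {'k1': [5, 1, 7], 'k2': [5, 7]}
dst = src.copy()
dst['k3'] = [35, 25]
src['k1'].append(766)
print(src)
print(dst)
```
{'k1': [5, 1, 7, 766], 'k2': [5, 7]}
{'k1': [5, 1, 7, 766], 'k2': [5, 7], 'k3': [35, 25]}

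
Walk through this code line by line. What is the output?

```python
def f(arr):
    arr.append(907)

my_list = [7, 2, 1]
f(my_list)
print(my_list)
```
[7, 2, 1, 907]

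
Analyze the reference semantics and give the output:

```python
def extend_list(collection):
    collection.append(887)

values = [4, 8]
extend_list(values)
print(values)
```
[4, 8, 887]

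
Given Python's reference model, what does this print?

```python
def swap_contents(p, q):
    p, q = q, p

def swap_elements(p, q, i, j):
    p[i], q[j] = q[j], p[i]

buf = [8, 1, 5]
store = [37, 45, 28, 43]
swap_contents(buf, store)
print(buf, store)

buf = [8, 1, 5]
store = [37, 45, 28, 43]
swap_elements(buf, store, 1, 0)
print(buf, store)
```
[8, 1, 5] [37, 45, 28, 43]
[8, 37, 5] [1, 45, 28, 43]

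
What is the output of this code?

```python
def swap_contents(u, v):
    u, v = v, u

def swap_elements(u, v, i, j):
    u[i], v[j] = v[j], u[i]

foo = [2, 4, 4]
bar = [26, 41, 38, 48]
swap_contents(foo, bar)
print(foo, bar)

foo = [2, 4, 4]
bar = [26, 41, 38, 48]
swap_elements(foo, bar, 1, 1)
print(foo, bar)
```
[2, 4, 4] [26, 41, 38, 48]
[2, 41, 4] [26, 4, 38, 48]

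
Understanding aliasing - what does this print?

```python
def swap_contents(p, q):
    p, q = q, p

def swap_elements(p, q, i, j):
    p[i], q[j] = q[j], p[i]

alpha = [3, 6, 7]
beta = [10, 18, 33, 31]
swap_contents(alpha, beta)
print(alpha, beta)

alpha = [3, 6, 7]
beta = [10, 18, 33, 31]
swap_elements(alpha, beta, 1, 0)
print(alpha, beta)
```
[3, 6, 7] [10, 18, 33, 31]
[3, 10, 7] [6, 18, 33, 31]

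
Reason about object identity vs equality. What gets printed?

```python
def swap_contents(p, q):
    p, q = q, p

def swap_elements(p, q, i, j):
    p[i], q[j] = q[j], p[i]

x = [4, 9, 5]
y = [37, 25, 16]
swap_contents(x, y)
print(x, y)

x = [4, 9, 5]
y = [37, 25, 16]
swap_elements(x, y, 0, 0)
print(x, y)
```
[4, 9, 5] [37, 25, 16]
[37, 9, 5] [4, 25, 16]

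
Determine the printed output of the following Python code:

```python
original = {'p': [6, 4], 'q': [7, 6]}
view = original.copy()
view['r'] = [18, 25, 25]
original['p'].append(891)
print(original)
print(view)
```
{'p': [6, 4, 891], 'q': [7, 6]}
{'p': [6, 4, 891], 'q': [7, 6], 'r': [18, 25, 25]}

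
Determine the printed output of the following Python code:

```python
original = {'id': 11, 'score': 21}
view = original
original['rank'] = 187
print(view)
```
{'id': 11, 'score': 21, 'rank': 187}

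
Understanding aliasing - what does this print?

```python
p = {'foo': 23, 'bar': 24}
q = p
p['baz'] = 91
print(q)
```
{'foo': 23, 'bar': 24, 'baz': 91}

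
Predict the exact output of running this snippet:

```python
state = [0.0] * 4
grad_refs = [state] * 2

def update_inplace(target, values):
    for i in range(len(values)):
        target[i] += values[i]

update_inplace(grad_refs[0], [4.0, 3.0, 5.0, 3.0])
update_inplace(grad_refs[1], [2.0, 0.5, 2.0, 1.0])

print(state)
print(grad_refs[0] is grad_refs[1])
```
[6.0, 3.5, 7.0, 4.0]
True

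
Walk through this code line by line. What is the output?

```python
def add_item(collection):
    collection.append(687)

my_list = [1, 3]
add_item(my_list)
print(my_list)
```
[1, 3, 687]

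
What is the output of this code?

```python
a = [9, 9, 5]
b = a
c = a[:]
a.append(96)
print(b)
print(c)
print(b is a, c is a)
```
[9, 9, 5, 96]
[9, 9, 5]
True False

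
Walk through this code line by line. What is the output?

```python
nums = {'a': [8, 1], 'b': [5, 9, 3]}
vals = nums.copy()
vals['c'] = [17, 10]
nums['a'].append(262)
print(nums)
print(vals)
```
{'a': [8, 1, 262], 'b': [5, 9, 3]}
{'a': [8, 1, 262], 'b': [5, 9, 3], 'c': [17, 10]}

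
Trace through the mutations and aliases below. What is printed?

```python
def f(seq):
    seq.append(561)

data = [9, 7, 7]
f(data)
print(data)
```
[9, 7, 7, 561]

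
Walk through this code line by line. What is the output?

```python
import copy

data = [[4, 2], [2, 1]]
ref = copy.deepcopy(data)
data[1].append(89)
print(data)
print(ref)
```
[[4, 2], [2, 1, 89]]
[[4, 2], [2, 1]]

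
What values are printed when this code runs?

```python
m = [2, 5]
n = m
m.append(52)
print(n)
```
[2, 5, 52]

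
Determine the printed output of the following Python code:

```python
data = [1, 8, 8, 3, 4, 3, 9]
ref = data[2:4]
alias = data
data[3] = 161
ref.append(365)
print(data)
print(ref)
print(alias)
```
[1, 8, 8, 161, 4, 3, 9]
[8, 3, 365]
[1, 8, 8, 161, 4, 3, 9]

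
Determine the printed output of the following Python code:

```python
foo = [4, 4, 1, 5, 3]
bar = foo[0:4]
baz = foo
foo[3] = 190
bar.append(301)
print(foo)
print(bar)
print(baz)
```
[4, 4, 1, 190, 3]
[4, 4, 1, 5, 301]
[4, 4, 1, 190, 3]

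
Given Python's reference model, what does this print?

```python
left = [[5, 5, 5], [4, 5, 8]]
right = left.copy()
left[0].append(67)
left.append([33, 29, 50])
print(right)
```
[[5, 5, 5, 67], [4, 5, 8]]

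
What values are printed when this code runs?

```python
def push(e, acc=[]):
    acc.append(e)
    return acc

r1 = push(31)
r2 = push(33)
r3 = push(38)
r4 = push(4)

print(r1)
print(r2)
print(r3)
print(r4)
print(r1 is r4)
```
[31, 33, 38, 4]
[31, 33, 38, 4]
[31, 33, 38, 4]
[31, 33, 38, 4]
True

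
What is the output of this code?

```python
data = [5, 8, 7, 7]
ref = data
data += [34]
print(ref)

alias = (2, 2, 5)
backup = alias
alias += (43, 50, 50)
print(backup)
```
[5, 8, 7, 7, 34]
(2, 2, 5)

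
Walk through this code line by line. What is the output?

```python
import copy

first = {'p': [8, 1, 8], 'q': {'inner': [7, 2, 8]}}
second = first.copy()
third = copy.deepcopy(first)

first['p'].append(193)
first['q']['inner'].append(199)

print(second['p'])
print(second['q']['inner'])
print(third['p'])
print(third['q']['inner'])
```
[8, 1, 8, 193]
[7, 2, 8, 199]
[8, 1, 8]
[7, 2, 8]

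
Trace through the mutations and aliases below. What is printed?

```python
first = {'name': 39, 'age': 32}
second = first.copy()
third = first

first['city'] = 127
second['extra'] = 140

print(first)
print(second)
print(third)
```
{'name': 39, 'age': 32, 'city': 127}
{'name': 39, 'age': 32, 'extra': 140}
{'name': 39, 'age': 32, 'city': 127}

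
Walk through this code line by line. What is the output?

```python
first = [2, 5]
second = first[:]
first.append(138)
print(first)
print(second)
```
[2, 5, 138]
[2, 5]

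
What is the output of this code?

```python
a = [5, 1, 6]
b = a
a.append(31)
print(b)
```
[5, 1, 6, 31]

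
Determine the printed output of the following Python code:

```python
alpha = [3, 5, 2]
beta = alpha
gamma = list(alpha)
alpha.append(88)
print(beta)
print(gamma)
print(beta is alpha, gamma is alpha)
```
[3, 5, 2, 88]
[3, 5, 2]
True False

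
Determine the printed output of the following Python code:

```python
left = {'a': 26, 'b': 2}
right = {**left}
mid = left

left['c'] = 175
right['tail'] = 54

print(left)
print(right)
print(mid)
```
{'a': 26, 'b': 2, 'c': 175}
{'a': 26, 'b': 2, 'tail': 54}
{'a': 26, 'b': 2, 'c': 175}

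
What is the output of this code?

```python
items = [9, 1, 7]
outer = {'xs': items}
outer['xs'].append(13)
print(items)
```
[9, 1, 7, 13]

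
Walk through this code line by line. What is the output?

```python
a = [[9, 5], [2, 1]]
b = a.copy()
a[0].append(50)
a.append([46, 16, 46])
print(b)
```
[[9, 5, 50], [2, 1]]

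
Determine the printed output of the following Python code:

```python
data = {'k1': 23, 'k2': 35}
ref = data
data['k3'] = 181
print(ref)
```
{'k1': 23, 'k2': 35, 'k3': 181}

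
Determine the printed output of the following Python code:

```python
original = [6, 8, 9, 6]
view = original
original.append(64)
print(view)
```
[6, 8, 9, 6, 64]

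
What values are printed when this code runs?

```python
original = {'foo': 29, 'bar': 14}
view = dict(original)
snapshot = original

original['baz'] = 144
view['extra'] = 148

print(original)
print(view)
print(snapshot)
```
{'foo': 29, 'bar': 14, 'baz': 144}
{'foo': 29, 'bar': 14, 'extra': 148}
{'foo': 29, 'bar': 14, 'baz': 144}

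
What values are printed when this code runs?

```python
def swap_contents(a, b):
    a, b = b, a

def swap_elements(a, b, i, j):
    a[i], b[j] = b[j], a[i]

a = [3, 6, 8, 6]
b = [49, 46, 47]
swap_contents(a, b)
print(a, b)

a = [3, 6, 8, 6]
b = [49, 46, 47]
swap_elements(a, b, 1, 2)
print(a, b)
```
[3, 6, 8, 6] [49, 46, 47]
[3, 47, 8, 6] [49, 46, 6]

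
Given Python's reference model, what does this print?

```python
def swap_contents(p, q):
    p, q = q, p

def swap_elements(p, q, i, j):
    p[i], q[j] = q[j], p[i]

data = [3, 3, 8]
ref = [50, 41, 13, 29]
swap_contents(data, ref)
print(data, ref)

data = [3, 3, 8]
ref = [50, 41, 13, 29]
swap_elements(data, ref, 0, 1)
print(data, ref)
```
[3, 3, 8] [50, 41, 13, 29]
[41, 3, 8] [50, 3, 13, 29]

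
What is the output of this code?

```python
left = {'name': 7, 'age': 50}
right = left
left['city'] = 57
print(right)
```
{'name': 7, 'age': 50, 'city': 57}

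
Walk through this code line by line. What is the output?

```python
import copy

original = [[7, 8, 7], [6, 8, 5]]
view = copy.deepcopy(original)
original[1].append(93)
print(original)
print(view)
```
[[7, 8, 7], [6, 8, 5, 93]]
[[7, 8, 7], [6, 8, 5]]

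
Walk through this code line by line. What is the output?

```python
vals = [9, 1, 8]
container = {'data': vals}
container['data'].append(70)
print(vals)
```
[9, 1, 8, 70]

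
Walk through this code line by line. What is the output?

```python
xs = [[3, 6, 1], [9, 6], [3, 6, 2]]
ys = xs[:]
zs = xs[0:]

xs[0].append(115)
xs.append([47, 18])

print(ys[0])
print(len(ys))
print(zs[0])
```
[3, 6, 1, 115]
3
[3, 6, 1, 115]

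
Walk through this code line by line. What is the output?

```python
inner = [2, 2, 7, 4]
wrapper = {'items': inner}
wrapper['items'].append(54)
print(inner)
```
[2, 2, 7, 4, 54]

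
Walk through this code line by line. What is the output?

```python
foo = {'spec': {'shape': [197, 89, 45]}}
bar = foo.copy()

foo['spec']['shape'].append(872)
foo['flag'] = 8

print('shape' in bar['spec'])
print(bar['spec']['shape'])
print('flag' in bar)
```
True
[197, 89, 45, 872]
False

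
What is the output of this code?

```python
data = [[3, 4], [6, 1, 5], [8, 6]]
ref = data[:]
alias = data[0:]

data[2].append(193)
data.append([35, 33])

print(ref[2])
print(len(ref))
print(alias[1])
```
[8, 6, 193]
3
[6, 1, 5]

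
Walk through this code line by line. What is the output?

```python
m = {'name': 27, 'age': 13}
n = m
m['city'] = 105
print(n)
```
{'name': 27, 'age': 13, 'city': 105}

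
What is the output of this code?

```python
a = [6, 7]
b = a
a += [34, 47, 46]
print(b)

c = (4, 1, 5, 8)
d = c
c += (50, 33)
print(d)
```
[6, 7, 34, 47, 46]
(4, 1, 5, 8)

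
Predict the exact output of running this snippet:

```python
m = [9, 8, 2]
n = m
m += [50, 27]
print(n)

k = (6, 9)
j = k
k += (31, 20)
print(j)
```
[9, 8, 2, 50, 27]
(6, 9)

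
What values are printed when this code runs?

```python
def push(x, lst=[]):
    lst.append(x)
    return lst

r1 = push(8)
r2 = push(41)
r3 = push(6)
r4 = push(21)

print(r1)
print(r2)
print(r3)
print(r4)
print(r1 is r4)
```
[8, 41, 6, 21]
[8, 41, 6, 21]
[8, 41, 6, 21]
[8, 41, 6, 21]
True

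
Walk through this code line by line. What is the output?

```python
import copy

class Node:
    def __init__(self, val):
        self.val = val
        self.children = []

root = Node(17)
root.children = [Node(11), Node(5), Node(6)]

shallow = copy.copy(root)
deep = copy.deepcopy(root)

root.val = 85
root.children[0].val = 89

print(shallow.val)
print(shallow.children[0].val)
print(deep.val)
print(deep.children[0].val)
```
17
89
17
11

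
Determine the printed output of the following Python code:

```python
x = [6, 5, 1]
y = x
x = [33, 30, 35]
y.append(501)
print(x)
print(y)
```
[33, 30, 35]
[6, 5, 1, 501]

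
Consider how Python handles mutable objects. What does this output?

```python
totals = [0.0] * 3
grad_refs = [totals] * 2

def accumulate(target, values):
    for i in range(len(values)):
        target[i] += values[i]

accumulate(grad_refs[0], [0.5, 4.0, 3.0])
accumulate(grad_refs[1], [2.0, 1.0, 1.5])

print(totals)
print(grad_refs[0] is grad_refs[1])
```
[2.5, 5.0, 4.5]
True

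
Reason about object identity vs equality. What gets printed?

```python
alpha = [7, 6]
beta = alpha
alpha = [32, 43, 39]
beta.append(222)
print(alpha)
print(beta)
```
[32, 43, 39]
[7, 6, 222]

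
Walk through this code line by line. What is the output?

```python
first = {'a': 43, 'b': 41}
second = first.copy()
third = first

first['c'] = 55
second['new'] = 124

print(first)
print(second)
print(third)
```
{'a': 43, 'b': 41, 'c': 55}
{'a': 43, 'b': 41, 'new': 124}
{'a': 43, 'b': 41, 'c': 55}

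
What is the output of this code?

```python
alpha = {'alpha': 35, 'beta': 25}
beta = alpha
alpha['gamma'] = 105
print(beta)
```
{'alpha': 35, 'beta': 25, 'gamma': 105}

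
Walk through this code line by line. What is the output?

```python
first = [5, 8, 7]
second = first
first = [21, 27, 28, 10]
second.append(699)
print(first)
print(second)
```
[21, 27, 28, 10]
[5, 8, 7, 699]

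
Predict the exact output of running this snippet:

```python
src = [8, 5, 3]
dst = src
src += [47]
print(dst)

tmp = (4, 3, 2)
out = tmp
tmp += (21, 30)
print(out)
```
[8, 5, 3, 47]
(4, 3, 2)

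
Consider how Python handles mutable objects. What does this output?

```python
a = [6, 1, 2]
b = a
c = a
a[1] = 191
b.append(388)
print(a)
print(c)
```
[6, 191, 2, 388]
[6, 191, 2, 388]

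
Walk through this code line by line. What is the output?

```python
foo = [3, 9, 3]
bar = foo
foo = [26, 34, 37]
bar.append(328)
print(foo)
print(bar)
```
[26, 34, 37]
[3, 9, 3, 328]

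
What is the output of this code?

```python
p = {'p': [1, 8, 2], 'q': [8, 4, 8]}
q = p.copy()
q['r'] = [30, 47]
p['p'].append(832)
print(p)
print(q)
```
{'p': [1, 8, 2, 832], 'q': [8, 4, 8]}
{'p': [1, 8, 2, 832], 'q': [8, 4, 8], 'r': [30, 47]}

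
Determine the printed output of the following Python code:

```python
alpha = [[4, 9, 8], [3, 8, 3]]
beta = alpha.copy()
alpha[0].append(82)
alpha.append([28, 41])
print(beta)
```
[[4, 9, 8, 82], [3, 8, 3]]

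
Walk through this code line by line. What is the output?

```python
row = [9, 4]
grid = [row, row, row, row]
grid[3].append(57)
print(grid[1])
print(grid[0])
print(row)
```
[9, 4, 57]
[9, 4, 57]
[9, 4, 57]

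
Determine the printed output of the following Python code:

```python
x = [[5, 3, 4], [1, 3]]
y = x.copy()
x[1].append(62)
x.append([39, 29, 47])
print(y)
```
[[5, 3, 4], [1, 3, 62]]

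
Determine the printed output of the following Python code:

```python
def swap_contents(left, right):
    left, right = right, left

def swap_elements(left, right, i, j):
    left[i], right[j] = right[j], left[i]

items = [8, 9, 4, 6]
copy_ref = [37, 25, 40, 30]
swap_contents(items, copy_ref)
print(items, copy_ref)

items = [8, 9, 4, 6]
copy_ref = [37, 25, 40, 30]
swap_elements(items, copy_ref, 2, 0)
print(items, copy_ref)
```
[8, 9, 4, 6] [37, 25, 40, 30]
[8, 9, 37, 6] [4, 25, 40, 30]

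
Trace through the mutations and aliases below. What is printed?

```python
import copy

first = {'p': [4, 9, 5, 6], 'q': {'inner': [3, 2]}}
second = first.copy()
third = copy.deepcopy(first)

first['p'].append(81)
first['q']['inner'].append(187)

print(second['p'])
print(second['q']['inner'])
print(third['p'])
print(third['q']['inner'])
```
[4, 9, 5, 6, 81]
[3, 2, 187]
[4, 9, 5, 6]
[3, 2]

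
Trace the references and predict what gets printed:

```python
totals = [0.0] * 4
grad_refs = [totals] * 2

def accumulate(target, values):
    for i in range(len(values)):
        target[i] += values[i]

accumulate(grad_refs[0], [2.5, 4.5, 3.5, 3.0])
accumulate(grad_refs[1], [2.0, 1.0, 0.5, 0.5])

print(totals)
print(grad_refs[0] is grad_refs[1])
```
[4.5, 5.5, 4.0, 3.5]
True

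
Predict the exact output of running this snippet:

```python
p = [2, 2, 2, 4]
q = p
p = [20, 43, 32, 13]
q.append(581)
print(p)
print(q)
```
[20, 43, 32, 13]
[2, 2, 2, 4, 581]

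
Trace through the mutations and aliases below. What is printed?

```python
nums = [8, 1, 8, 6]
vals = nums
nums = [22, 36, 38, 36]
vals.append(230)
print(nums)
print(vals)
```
[22, 36, 38, 36]
[8, 1, 8, 6, 230]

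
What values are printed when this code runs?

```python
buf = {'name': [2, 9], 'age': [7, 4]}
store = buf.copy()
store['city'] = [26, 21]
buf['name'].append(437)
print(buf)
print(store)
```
{'name': [2, 9, 437], 'age': [7, 4]}
{'name': [2, 9, 437], 'age': [7, 4], 'city': [26, 21]}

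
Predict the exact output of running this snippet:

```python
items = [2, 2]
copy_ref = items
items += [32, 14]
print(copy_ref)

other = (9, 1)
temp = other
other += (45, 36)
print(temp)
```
[2, 2, 32, 14]
(9, 1)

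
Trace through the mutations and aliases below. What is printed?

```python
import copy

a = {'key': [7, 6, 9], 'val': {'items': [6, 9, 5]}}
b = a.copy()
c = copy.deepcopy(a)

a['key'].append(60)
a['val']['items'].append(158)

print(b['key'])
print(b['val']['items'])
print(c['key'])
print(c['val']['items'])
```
[7, 6, 9, 60]
[6, 9, 5, 158]
[7, 6, 9]
[6, 9, 5]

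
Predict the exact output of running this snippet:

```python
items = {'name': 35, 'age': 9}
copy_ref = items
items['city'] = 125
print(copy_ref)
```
{'name': 35, 'age': 9, 'city': 125}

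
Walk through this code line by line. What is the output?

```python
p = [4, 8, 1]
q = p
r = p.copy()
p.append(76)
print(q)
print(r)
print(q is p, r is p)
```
[4, 8, 1, 76]
[4, 8, 1]
True False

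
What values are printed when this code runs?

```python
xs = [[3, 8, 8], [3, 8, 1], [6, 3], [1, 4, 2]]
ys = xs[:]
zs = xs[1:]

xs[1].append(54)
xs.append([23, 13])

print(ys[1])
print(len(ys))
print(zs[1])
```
[3, 8, 1, 54]
4
[6, 3]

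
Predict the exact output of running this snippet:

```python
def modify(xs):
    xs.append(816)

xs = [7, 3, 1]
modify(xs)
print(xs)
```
[7, 3, 1, 816]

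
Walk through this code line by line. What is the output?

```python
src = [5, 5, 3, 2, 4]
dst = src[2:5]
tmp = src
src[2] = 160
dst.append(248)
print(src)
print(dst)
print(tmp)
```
[5, 5, 160, 2, 4]
[3, 2, 4, 248]
[5, 5, 160, 2, 4]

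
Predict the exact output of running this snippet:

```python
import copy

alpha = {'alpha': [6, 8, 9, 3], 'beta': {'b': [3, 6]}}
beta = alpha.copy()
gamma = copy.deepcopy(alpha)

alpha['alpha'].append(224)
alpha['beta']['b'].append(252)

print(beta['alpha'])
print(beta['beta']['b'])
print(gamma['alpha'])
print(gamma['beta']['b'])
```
[6, 8, 9, 3, 224]
[3, 6, 252]
[6, 8, 9, 3]
[3, 6]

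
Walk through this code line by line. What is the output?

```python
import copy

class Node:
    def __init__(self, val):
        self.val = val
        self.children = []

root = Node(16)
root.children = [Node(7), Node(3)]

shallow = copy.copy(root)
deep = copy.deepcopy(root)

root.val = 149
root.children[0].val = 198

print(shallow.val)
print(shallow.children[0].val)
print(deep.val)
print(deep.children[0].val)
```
16
198
16
7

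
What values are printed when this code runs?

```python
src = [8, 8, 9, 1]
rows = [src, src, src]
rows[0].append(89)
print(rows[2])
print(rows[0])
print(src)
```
[8, 8, 9, 1, 89]
[8, 8, 9, 1, 89]
[8, 8, 9, 1, 89]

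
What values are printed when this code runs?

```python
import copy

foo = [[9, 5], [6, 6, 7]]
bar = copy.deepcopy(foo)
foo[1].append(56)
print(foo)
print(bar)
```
[[9, 5], [6, 6, 7, 56]]
[[9, 5], [6, 6, 7]]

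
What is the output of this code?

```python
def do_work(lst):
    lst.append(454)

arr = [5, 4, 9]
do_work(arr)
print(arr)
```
[5, 4, 9, 454]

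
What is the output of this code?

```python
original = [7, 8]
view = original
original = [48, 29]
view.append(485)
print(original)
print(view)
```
[48, 29]
[7, 8, 485]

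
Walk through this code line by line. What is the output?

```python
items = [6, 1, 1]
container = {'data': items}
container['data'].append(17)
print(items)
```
[6, 1, 1, 17]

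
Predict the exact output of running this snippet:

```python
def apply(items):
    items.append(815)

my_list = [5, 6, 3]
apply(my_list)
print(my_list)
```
[5, 6, 3, 815]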